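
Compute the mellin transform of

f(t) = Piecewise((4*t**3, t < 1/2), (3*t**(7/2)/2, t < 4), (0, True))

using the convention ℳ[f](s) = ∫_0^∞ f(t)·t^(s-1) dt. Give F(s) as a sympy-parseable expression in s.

linearity at 1/2 turns ℳ[f](s) into 2 summed integrals
segment [0, 1/2) carries 4*t**3; integrate it
for t in [1/2, 4): the term is ∫ 3*t**(7/2)/2·t^(s-1)

(6144*2**(2*s)*(s + 3) - 3*2**(1/2 - s)*(s + 3) + 8*(2*s + 7)/2**s)/(16*(s + 3)*(2*s + 7))
  Re(s) > -3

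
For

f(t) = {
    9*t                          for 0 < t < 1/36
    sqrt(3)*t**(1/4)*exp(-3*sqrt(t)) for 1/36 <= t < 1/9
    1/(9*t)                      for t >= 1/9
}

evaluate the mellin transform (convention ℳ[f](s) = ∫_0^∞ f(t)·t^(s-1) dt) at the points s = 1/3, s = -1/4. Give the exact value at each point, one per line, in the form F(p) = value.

undo the power substitution: 9*t**2 on [0, 1/6); sqrt(3)*sqrt(t)*exp(-3*t) on [1/6, 1/3); 1/(9*t**2) on [1/3, ∞)
remove the common scale on t first: t**2 on [0, 1/2); sqrt(t)*exp(-t) on [1/2, 1); t**(-2) on [1, ∞)
the shared t-power comes off first: t**(3/2) on [0, 1/2); exp(-t) on [1/2, 1); t**(-5/2) on [1, ∞)
split f at 1/36, 1/9: ℳ[f](s) collects 3 kernel integrals
segment [0, 1/36) carries 9*t; integrate it
the [1/36, 1/9) slice contributes ∫ sqrt(3)*t**(1/4)*exp(-3*sqrt(t))·t^(s-1) dt
for t in [1/9, ∞): the term is ∫ 1/(9*t)·t^(s-1)

F(1/3) = -2*3**(1/3)*uppergamma(7/6, 1)/3 + 6**(1/3)/32 + 2*3**(1/3)*uppergamma(7/6, 1/2)/3 + 3**(1/3)/2
F(-1/4) = sqrt(3)*(30*Ei(-1) + 5*sqrt(2) + 12 - 30*Ei(-1/2))/15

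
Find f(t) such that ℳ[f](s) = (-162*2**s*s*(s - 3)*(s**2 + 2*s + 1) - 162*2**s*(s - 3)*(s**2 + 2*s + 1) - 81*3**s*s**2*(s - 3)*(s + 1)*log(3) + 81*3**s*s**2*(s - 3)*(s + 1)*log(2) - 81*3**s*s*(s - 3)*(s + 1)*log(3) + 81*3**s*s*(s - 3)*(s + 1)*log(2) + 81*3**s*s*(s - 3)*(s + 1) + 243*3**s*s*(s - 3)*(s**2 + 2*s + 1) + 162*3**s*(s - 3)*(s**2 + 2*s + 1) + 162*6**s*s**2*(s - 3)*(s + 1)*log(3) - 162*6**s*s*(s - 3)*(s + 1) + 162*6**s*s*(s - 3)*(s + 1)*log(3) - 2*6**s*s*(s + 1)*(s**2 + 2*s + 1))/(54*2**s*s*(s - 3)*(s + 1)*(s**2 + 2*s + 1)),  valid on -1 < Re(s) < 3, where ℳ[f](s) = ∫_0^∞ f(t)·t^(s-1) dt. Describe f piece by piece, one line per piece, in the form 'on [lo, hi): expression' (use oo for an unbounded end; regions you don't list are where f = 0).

along the cuts 1, 3/2, 3, ℳ[f](s) splits into 4 integrals
between 0 and 1 the integrand is t·t^(s-1)
for t in [1, 3/2): the term is ∫ (t + 3)·t^(s-1)
piece [3/2, 3): integrate t*log(t) against the kernel
on [3, ∞) integrate f = t**(-3) against the kernel

on [0, 1): t
on [1, 3/2): t + 3
on [3/2, 3): t*log(t)
on [3, oo): t**(-3)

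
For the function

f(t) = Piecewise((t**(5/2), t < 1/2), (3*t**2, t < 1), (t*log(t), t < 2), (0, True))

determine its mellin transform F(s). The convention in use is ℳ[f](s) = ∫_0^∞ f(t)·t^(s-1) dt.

reversing the shared t-power: t**2 on [0, 1/2); 3*t**(3/2) on [1/2, 1); sqrt(t)*log(t) on [1, 2)
undo the shared t-power: t**(3/2) on [0, 1/2); 3*t on [1/2, 1); log(t) on [1, 2)
breakpoints 1/2, 1: one integral from each of the 3 segments
segment [0, 1/2) carries t**(5/2); integrate it
[1/2, 1) adds the kernel integral of 3*t**2
[1, 2) adds the kernel integral of t*log(t)

(-8*2**(2*s)*(s + 2)*(2*s + 5) + 12*2**s*(s + 1)**2*(2*s + 5) + 4*2**s*(s + 2)*(2*s + 5) + 8*4**s*(s + 1)*(s + 2)*(2*s + 5)*log(2) + sqrt(2)*(s + 1)**2*(s + 2) - 3*(s + 1)**2*(2*s + 5))/(4*2**s*(s + 1)**2*(s + 2)*(2*s + 5))
  Re(s) > -5/2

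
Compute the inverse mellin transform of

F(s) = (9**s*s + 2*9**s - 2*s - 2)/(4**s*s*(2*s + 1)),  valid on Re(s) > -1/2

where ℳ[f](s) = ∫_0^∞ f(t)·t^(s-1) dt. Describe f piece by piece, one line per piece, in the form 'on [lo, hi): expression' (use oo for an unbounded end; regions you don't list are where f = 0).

reversing the power substitution: t on [0, 1/2); 2 - t on [1/2, 3/2)
treat the 2 regions marked off by 1/4 separately and sum
∫ sqrt(t)·t^(s-1) over [0, 1/4)
piece [1/4, 9/4): integrate (2 - sqrt(t)) against the kernel

on [0, 1/4): sqrt(t)
on [1/4, 9/4): 2 - sqrt(t)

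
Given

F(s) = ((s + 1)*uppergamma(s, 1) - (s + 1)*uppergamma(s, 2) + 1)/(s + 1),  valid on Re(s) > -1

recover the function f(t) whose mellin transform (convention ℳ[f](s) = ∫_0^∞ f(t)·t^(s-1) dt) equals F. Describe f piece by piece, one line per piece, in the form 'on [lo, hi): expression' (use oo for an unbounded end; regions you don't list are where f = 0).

along the cuts 1, ℳ[f](s) splits into 2 integrals
over [0, 1), the kernel integral of t enters the sum
on [1, 2): add ∫ exp(-t)·t^(s-1) dt

on [0, 1): t
on [1, 2): exp(-t)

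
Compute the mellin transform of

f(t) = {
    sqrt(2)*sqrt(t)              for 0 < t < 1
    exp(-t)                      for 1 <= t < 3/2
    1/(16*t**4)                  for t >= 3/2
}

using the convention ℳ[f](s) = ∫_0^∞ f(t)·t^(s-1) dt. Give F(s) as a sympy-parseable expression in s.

strip the common scale on t: sqrt(t) on [0, 2); exp(-t/2) on [2, 3); t**(-4) on [3, ∞)
treat the 3 regions marked off by 1, 3/2 separately and sum
segment [0, 1) carries sqrt(2)*sqrt(t); integrate it
∫ over [1, 3/2) of exp(-t)·t^(s-1) joins the sum
segment [3/2, ∞) carries 1/(16*t**4); integrate it

(2**s*(s - 4)*(2*s + 1)*uppergamma(s, 1) - 2**s*(s - 4)*(2*s + 1)*uppergamma(s, 3/2) + 2*2**(s + 1/2)*(s - 4) - 3**s*(2*s + 1)/81)/(2**s*(s - 4)*(2*s + 1))
  -1/2 < Re(s) < 4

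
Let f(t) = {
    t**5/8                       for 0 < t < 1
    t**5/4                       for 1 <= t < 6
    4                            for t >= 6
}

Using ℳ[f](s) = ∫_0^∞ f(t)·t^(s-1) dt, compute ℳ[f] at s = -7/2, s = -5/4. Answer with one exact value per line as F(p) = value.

F(-7/2) = -1/12 + 1135*sqrt(6)/1134
F(-5/4) = -1/30 + 652*6**(3/4)/45

the shared t-power comes off first: t**3/8 on [0, 1); t**3/4 on [1, 6); 4/t**2 on [6, ∞)
reversing the common scale on t: t**3 on [0, 1/2); 2*t**3 on [1/2, 3); t**(-2) on [3, ∞)
back out the shared t-power: t on [0, 1/2); 2*t on [1/2, 3); t**(-4) on [3, ∞)
cuts at 1, 6: linearity sums the 3 kernel integrals
between 0 and 1 the integrand is t**5/8·t^(s-1)
∫ t**5/4·t^(s-1) over [1, 6)
on [6, ∞): add ∫ 4·t^(s-1) dt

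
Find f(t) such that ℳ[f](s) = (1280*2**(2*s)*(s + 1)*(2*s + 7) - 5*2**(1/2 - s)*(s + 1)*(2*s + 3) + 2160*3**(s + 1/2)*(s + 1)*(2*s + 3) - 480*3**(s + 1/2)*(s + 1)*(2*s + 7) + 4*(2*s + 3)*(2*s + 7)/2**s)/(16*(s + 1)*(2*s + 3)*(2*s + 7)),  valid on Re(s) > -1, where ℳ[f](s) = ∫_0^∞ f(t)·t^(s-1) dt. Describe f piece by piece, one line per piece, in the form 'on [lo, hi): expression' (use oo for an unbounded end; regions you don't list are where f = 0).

on [0, 1/2): t/2
on [1/2, 3): 5*t**(7/2)/2
on [3, 4): 5*t**(3/2)

cuts at 1/2, 3: linearity sums the 3 kernel integrals
∫ over [0, 1/2) of t/2·t^(s-1) joins the sum
piece [1/2, 3): integrate 5*t**(7/2)/2 against the kernel
piece [3, 4): integrate 5*t**(3/2) against the kernel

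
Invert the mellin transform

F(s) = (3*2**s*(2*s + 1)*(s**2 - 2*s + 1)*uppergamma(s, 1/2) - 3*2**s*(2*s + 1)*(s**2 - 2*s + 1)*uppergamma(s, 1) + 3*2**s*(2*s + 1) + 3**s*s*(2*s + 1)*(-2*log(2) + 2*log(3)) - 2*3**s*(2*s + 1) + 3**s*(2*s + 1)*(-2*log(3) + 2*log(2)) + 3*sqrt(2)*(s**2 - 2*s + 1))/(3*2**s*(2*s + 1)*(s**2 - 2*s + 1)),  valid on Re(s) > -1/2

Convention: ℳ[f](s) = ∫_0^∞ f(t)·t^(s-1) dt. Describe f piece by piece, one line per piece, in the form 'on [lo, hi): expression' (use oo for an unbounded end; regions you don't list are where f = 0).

on [0, 1/2): sqrt(t)
on [1/2, 1): exp(-t)
on [1, 3/2): log(t)/t

decompose at 1/2, 1; ℳ[f](s) sums the 3 pieces' integrals
segment 0 to 1/2 holds sqrt(t); add its integral
for t in [1/2, 1): the term is ∫ exp(-t)·t^(s-1)
between 1 and 3/2 the integrand is log(t)/t·t^(s-1)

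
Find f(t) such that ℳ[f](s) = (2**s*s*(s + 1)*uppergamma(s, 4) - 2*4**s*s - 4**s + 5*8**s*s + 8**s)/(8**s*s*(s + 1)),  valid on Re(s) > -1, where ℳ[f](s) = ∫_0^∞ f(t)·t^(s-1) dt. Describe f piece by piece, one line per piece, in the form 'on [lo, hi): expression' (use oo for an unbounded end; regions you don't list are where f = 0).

back out the common scale on t: t on [0, 1); 2*t + 1 on [1, 2); exp(-2*t) on [2, ∞)
decompose at 1/2, 1; ℳ[f](s) sums the 3 pieces' integrals
on [0, 1/2) integrate f = 2*t against the kernel
between 1/2 and 1 the integrand is (4*t + 1)·t^(s-1)
between 1 and ∞ the integrand is exp(-4*t)·t^(s-1)

on [0, 1/2): 2*t
on [1/2, 1): 4*t + 1
on [1, oo): exp(-4*t)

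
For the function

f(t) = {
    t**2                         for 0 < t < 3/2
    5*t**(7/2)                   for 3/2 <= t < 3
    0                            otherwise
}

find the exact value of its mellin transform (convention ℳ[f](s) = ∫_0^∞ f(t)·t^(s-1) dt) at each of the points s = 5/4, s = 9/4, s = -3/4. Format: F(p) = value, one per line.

f breaks at 3/2 into 2 integrals to sum
piece [0, 3/2): integrate t**2 against the kernel
between 3/2 and 3 the integrand is 5*t**(7/2)·t^(s-1)

F(5/4) = 27*3**(1/4)*(-195*2**(1/4)*sqrt(3) + 38*2**(3/4) + 6240*sqrt(3))/1976
F(9/4) = 81*3**(1/4)*(-255*2**(1/4)*sqrt(3) + 46*2**(3/4) + 16320*sqrt(3))/6256
F(-3/4) = 3*3**(1/4)*(-75*2**(1/4)*sqrt(3) + 22*2**(3/4) + 600*sqrt(3))/110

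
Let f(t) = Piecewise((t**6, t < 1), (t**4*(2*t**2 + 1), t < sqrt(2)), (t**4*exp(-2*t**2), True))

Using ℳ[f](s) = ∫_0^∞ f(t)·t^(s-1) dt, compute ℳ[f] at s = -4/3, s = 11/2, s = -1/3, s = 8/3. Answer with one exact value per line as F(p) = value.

remove the power substitution first: t**3 on [0, 1); t**2*(2*t + 1) on [1, 2); t**2*exp(-2*t) on [2, ∞)
back out the shared t-power: t**2 on [0, 1); t*(2*t + 1) on [1, 2); t*exp(-2*t) on [2, ∞)
back out the shared t-power: t on [0, 1); 2*t + 1 on [1, 2); exp(-2*t) on [2, ∞)
integrate the 3 segments split at 1, sqrt(2), then add the results
for t in [0, 1): the term is ∫ t**6·t^(s-1)
segment 1 to sqrt(2) holds t**4*(2*t**2 + 1); add its integral
over [sqrt(2), ∞), the kernel integral of t**4*exp(-2*t**2) enters the sum

F(-4/3) = -33/56 + 2**(2/3)*uppergamma(4/3, 4)/8 + 69*2**(1/3)/28
F(11/2) = -84/437 + 2**(1/4)*uppergamma(19/4, 4)/64 + 3168*2**(3/4)/437
F(-1/3) = -84/187 + 2**(1/6)*uppergamma(11/6, 4)/8 + 366*2**(5/6)/187
F(8/3) = -69/260 + 2**(2/3)*uppergamma(10/3, 4)/32 + 318*2**(1/3)/65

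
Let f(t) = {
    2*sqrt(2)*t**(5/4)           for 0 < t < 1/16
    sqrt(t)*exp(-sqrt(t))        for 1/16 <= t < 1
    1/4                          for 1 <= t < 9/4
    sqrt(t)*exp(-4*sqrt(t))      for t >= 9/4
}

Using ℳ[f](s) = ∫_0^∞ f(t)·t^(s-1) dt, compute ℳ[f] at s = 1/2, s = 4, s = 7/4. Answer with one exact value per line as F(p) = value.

invert the shared t-power to get 2*sqrt(2)*t**(3/4) on [0, 1/16); exp(-sqrt(t)) on [1/16, 1); 1/(4*sqrt(t)) on [1, 9/4); …
the power substitution comes off first: 2*sqrt(2)*t**(3/2) on [0, 1/4); exp(-t) on [1/4, 1); 1/(4*t) on [1, 3/2); …
back out the common scale on t: t**(3/2) on [0, 1/2); exp(-t/2) on [1/2, 2); 1/(2*t) on [2, 3); …
decompose at 1/16, 1, 9/4; ℳ[f](s) sums the 4 pieces' integrals
segment [0, 1/16) carries 2*sqrt(2)*t**(5/4); integrate it
on [1/16, 1) integrate f = sqrt(t)*exp(-sqrt(t)) against the kernel
the [1, 9/4) slice contributes ∫ 1/4·t^(s-1) dt
segment [9/4, ∞) carries sqrt(t)*exp(-4*sqrt(t)); integrate it

F(1/2) = -4*exp(-1) + 7*exp(-6)/8 + sqrt(2)/112 + 1/4 + 5*exp(-1/4)/2
F(4) = -219202*exp(-1) + sqrt(2)/5505024 + 107667*exp(-6)/1024 + 6305/4096 + 3392923553*exp(-1/4)/32768
F(7/4) = -211*exp(-1)/4 - 105*sqrt(pi)*erfc(1)/8 - 1/7 + 105*sqrt(pi)*erfc(sqrt(6))/4096 + sqrt(2)/6144 + 3261*sqrt(6)*exp(-6)/2048 + 27*sqrt(6)/112 + 105*sqrt(pi)*erfc(1/2)/8 + 995*exp(-1/4)/64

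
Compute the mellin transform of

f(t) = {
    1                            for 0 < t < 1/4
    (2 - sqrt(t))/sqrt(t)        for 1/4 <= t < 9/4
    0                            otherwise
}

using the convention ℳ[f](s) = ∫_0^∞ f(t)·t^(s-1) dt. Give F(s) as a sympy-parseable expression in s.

invert the power substitution to get 1 on [0, 1/2); (2 - t)/t on [1/2, 3/2)
peel off the shared t-power: t on [0, 1/2); 2 - t on [1/2, 3/2)
along the cuts 1/4, ℳ[f](s) splits into 2 integrals
over [0, 1/4), the kernel integral of 1 enters the sum
segment 1/4 to 9/4 holds (2 - sqrt(t))/sqrt(t); add its integral

(3**(2*s) + 2*9**s*s/3 - 4*s - 2)/(4**s*s*(2*s - 1))
  Re(s) > 0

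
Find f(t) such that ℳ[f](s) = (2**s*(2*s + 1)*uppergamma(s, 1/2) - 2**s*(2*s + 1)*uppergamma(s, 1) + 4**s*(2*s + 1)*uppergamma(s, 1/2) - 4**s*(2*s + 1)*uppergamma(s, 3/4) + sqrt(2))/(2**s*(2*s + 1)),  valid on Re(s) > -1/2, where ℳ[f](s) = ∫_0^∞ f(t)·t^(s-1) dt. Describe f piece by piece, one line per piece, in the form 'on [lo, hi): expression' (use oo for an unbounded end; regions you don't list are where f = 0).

on [0, 1/2): sqrt(t)
on [1/2, 1): exp(-t)
on [1, 3/2): exp(-t/2)

slice at 1/2, 1, transform all 3 pieces, and sum them
piece [0, 1/2): integrate sqrt(t) against the kernel
[1/2, 1) adds the kernel integral of exp(-t)
over [1, 3/2), the kernel integral of exp(-t/2) enters the sum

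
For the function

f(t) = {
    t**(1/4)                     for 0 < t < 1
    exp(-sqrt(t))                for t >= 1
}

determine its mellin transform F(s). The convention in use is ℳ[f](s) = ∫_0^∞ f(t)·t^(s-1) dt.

peel off the power substitution: sqrt(t) on [0, 1); exp(-t) on [1, ∞)
treat the 2 regions marked off by 1 separately and sum
segment 0 to 1 holds t**(1/4); add its integral
over [1, ∞), the kernel integral of exp(-sqrt(t)) enters the sum

2*((4*s + 1)*uppergamma(2*s, 1) + 2)/(4*s + 1)
  Re(s) > -1/4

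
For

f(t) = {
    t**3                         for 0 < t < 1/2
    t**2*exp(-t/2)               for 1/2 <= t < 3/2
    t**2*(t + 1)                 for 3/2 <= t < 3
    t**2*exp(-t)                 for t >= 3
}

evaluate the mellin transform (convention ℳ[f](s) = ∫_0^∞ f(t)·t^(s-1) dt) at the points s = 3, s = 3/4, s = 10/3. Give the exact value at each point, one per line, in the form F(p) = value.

F(3) = -12993*exp(-3/4)/8 + 393*exp(-3) + 80009/480 + 7889*exp(-1/4)/8
F(3/4) = 2**(1/4)*(-2640*sqrt(2)*uppergamma(11/4, 3/4) - 567*3**(3/4) + 11 + 330*2**(3/4)*uppergamma(11/4, 3) + 2640*sqrt(2)*uppergamma(11/4, 1/4) + 3456*6**(3/4))/660
F(10/3) = 2**(2/3)*(-311296*2**(2/3)*uppergamma(16/3, 3/4) - 31347*3**(1/3) + 24 + 9728*2**(1/3)*uppergamma(16/3, 3) + 1562976*6**(1/3) + 311296*2**(2/3)*uppergamma(16/3, 1/4))/19456

invert the shared t-power to get t on [0, 1/2); exp(-t/2) on [1/2, 3/2); t + 1 on [3/2, 3); …
treat the 4 regions marked off by 1/2, 3/2, 3 separately and sum
∫ over [0, 1/2) of t**3·t^(s-1) joins the sum
on [1/2, 3/2): add ∫ t**2*exp(-t/2)·t^(s-1) dt
for t in [3/2, 3): the term is ∫ t**2*(t + 1)·t^(s-1)
segment 3 to ∞ holds t**2*exp(-t); add its integral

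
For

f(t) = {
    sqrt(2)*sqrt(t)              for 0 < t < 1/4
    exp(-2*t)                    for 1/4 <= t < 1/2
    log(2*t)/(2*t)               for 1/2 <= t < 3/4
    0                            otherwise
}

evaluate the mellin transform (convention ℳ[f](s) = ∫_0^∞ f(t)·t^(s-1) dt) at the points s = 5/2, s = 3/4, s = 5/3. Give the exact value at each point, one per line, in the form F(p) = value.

F(5/2) = -5*sqrt(2)*exp(-1)/16 - sqrt(3)/12 - 3*sqrt(2)*sqrt(pi)*erfc(1)/32 + 3*sqrt(2)*sqrt(pi)*erfc(sqrt(2)/2)/32 + 35*sqrt(2)/576 + log(3**(72*sqrt(3))/2**(72*sqrt(3)))/576 + exp(-1/2)/4
F(3/4) = sqrt(2)*(-160*3**(3/4) + log(2**(40*3**(3/4))/3**(40*3**(3/4))) - 15*2**(3/4)*uppergamma(3/4, 1) + 6*sqrt(2) + 15*2**(3/4)*uppergamma(3/4, 1/2) + 240*2**(3/4))/60
F(5/3) = -9*6**(2/3)/32 - 3*6**(2/3)*log(2)/16 - 2**(1/3)*uppergamma(5/3, 1)/4 + 3*2**(1/6)/104 + 2**(1/3)*uppergamma(5/3, 1/2)/4 + 3*6**(2/3)*log(3)/16 + 9*2**(1/3)/16

the common scale on t comes off first: sqrt(t) on [0, 1/2); exp(-t) on [1/2, 1); log(t)/t on [1, 3/2)
slice at 1/4, 1/2, transform all 3 pieces, and sum them
segment [0, 1/4) carries sqrt(2)*sqrt(t); integrate it
between 1/4 and 1/2 the integrand is exp(-2*t)·t^(s-1)
piece [1/2, 3/4): integrate log(2*t)/(2*t) against the kernel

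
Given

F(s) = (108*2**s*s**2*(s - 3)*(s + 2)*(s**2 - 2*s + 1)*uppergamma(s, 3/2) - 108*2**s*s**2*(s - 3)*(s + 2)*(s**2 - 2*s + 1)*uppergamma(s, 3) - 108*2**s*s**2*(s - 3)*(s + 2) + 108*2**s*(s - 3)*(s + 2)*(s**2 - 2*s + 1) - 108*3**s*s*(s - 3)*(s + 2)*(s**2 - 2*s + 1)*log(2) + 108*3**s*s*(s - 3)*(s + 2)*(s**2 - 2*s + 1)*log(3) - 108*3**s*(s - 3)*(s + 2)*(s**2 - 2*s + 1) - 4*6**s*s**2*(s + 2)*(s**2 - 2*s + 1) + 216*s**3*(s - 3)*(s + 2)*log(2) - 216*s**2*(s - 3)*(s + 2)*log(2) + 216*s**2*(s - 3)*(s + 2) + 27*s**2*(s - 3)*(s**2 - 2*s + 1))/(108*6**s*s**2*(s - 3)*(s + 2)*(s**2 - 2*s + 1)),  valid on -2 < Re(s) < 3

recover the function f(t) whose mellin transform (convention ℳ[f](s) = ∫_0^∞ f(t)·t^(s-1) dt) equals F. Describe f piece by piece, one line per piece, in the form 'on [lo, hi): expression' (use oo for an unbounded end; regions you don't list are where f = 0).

on [0, 1/6): 9*t**2
on [1/6, 1/3): log(3*t)/(3*t)
on [1/3, 1/2): log(3*t)
on [1/2, 1): exp(-3*t)
on [1, oo): 1/(27*t**3)

peel off the common scale on t: t**2 on [0, 1/2); log(t)/t on [1/2, 1); log(t) on [1, 3/2); …
slice at 1/6, 1/3, 1/2, 1, transform all 5 pieces, and sum them
between 0 and 1/6 the integrand is 9*t**2·t^(s-1)
between 1/6 and 1/3 the integrand is log(3*t)/(3*t)·t^(s-1)
[1/3, 1/2) adds the kernel integral of log(3*t)
piece [1/2, 1): integrate exp(-3*t) against the kernel
segment [1, ∞) carries 1/(27*t**3); integrate it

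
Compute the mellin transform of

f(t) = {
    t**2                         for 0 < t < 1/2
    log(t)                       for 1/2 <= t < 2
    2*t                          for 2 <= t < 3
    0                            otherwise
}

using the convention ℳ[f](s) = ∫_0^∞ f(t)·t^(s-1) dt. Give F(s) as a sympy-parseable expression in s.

(-16*2**(2*s)*s**2*(s + 2) + 4*2**(2*s)*s*(s + 1)*(s + 2)*log(2) - 4*2**(2*s)*(s + 1)*(s + 2) + 24*6**s*s**2*(s + 2) + s**2*(s + 1) + 4*s*(s + 1)*(s + 2)*log(2) + 4*(s + 1)*(s + 2))/(4*2**s*s**2*(s + 1)*(s + 2))
  Re(s) > -2

decompose at 1/2, 2; ℳ[f](s) sums the 3 pieces' integrals
over [0, 1/2), the kernel integral of t**2 enters the sum
for t in [1/2, 2): the term is ∫ log(t)·t^(s-1)
∫ over [2, 3) of 2*t·t^(s-1) joins the sum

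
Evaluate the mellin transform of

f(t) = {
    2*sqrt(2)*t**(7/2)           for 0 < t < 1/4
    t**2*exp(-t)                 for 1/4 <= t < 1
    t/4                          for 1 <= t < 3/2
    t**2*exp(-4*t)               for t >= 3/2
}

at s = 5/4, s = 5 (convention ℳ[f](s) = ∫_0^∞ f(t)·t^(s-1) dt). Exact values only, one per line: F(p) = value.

remove the shared t-power first: 2*sqrt(2)*t**(3/2) on [0, 1/4); exp(-t) on [1/4, 1); 1/(4*t) on [1, 3/2); …
remove the common scale on t first: t**(3/2) on [0, 1/2); exp(-t/2) on [1/2, 2); 1/(2*t) on [2, 3); …
f breaks at 1/4, 1, 3/2 into 4 integrals to sum
on [0, 1/4): add ∫ 2*sqrt(2)*t**(7/2)·t^(s-1) dt
the [1/4, 1) slice contributes ∫ t**2*exp(-t)·t^(s-1) dt
the [1, 3/2) slice contributes ∫ t/4·t^(s-1) dt
∫ over [3/2, ∞) of t**2*exp(-4*t)·t^(s-1) joins the sum

F(5/4) = -uppergamma(13/4, 1) - 1207/10944 + sqrt(2)*uppergamma(13/4, 6)/128 + 2**(3/4)*3**(1/4)/8 + uppergamma(13/4, 1/4)
F(5) = -1957*exp(-1) + sqrt(2)/557056 + 11007*exp(-6)/1024 + 665/1536 + 3786745*exp(-1/4)/4096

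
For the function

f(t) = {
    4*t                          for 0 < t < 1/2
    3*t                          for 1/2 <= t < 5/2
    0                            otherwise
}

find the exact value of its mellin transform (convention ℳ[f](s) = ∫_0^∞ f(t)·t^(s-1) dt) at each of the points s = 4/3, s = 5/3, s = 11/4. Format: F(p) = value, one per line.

along the cuts 1/2, ℳ[f](s) splits into 2 integrals
on [0, 1/2): add ∫ 4*t·t^(s-1) dt
for t in [1/2, 5/2): the term is ∫ 3*t·t^(s-1)

F(4/3) = 3*2**(2/3)*(1 + 75*5**(1/3))/56
F(5/3) = 3*2**(1/3)*(1 + 75*5**(2/3))/64
F(11/4) = 2**(1/4)*(1 + 375*5**(3/4))/60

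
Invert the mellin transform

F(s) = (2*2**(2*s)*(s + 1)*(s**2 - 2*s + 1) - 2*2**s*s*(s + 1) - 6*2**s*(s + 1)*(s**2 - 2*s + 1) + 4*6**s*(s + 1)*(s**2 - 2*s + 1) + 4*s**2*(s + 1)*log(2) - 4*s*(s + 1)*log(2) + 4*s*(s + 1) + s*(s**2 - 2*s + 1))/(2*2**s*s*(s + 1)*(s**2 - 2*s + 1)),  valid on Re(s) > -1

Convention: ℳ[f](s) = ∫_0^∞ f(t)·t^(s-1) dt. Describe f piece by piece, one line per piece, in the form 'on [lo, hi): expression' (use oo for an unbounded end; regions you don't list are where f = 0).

f breaks at 1/2, 1, 2 into 4 integrals to sum
on [0, 1/2): add ∫ t·t^(s-1) dt
segment [1/2, 1) carries log(t)/t; integrate it
on [1, 2): add ∫ 3·t^(s-1) dt
[2, 3) adds the kernel integral of 2

on [0, 1/2): t
on [1/2, 1): log(t)/t
on [1, 2): 3
on [2, 3): 2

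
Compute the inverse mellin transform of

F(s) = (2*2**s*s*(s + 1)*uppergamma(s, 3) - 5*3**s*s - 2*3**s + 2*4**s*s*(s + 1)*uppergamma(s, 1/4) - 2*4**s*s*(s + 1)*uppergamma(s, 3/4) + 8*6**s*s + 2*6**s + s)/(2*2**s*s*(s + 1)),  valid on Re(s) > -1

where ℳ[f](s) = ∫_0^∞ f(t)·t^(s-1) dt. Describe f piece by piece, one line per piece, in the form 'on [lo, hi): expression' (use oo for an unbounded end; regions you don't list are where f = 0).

breakpoints 1/2, 3/2, 3: one integral from each of the 4 segments
piece [0, 1/2): integrate t against the kernel
segment [1/2, 3/2) carries exp(-t/2); integrate it
for t in [3/2, 3): the term is ∫ (t + 1)·t^(s-1)
segment [3, ∞) carries exp(-t); integrate it

on [0, 1/2): t
on [1/2, 3/2): exp(-t/2)
on [3/2, 3): t + 1
on [3, oo): exp(-t)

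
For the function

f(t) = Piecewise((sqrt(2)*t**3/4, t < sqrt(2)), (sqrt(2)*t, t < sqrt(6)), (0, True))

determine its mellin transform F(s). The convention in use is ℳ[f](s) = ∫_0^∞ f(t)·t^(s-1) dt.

peel off the power substitution: sqrt(2)*t**(3/2)/4 on [0, 2); sqrt(2)*sqrt(t) on [2, 6)
peel off the common scale on t: t**(3/2) on [0, 1); 2*sqrt(t) on [1, 3)
split f at sqrt(2): ℳ[f](s) collects 2 kernel integrals
over [0, sqrt(2)), the kernel integral of sqrt(2)*t**3/4 enters the sum
piece [sqrt(2), sqrt(6)): integrate sqrt(2)*t against the kernel

2**(s/2)*(3**(s/2 + 1/2)*(2*s + 6) - s - 5)/((s + 1)*(s + 3))
  Re(s) > -3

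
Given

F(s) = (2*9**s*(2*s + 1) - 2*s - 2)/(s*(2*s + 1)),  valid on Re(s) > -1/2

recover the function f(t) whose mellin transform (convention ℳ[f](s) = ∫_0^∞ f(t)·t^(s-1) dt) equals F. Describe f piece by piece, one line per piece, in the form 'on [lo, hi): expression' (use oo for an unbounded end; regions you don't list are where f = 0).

on [0, 1): sqrt(t)
on [1, 9): 2

the power substitution comes off first: t on [0, 1); 2 on [1, 3)
invert the shared t-power to get t**2 on [0, 1); 2*t on [1, 3)
peel off the shared t-power: t**(3/2) on [0, 1); 2*sqrt(t) on [1, 3)
linearity at 1 turns ℳ[f](s) into 2 summed integrals
on [0, 1) integrate f = sqrt(t) against the kernel
for t in [1, 9): the term is ∫ 2·t^(s-1)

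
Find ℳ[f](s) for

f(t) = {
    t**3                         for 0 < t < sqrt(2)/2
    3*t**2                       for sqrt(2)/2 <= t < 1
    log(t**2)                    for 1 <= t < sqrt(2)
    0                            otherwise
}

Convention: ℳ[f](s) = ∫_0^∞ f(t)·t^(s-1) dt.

strip the power substitution: t**(3/2) on [0, 1/2); 3*t on [1/2, 1); log(t) on [1, 2)
the 3 pieces separated at sqrt(2)/2, 1 each add one integral
on [0, sqrt(2)/2): add ∫ t**3·t^(s-1) dt
∫ over [sqrt(2)/2, 1) of 3*t**2·t^(s-1) joins the sum
segment 1 to sqrt(2) holds log(t**2); add its integral

(sqrt(2)/2)**s*(12*2**(s/2)*s**2*(s + 3) + 8*2**(s/2)*(s + 2)*(s + 3) + 4*2**s*s*(s + 2)*(s + 3)*log(2) - 8*2**s*(s + 2)*(s + 3) + sqrt(2)*s**2*(s + 2) - 6*s**2*(s + 3))/(4*s**2*(s + 2)*(s + 3))
  Re(s) > -3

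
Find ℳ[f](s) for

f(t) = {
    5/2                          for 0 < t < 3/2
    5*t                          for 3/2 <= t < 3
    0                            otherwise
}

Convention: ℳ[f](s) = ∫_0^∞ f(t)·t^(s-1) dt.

slice at 3/2, transform all 2 pieces, and sum them
∫ over [0, 3/2) of 5/2·t^(s-1) joins the sum
segment [3/2, 3) carries 5*t; integrate it

5*3**s*(3*s*(2*2**s - 1) + s + 1)/(2*2**s*s*(s + 1))
  Re(s) > 0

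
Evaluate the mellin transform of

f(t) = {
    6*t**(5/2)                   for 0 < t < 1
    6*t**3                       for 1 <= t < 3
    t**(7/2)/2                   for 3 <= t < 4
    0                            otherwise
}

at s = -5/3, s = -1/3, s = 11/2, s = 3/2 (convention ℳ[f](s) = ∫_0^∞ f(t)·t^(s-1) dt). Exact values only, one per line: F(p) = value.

slice at 1, 3, transform all 3 pieces, and sum them
on [0, 1) integrate f = 6*t**(5/2) against the kernel
segment 1 to 3 holds 6*t**3; add its integral
[3, 4) adds the kernel integral of t**(7/2)/2

F(-5/3) = -9*3**(5/6)/11 + 27/10 + 24*2**(2/3)/11 + 27*3**(1/3)/2
F(-1/3) = -81*3**(1/6)/19 + 27/52 + 192*2**(1/3)/19 + 81*3**(2/3)/4
F(11/2) = 78732*sqrt(3)/17 + 8243701/612
F(3/2) = 1174/15 + 108*sqrt(3)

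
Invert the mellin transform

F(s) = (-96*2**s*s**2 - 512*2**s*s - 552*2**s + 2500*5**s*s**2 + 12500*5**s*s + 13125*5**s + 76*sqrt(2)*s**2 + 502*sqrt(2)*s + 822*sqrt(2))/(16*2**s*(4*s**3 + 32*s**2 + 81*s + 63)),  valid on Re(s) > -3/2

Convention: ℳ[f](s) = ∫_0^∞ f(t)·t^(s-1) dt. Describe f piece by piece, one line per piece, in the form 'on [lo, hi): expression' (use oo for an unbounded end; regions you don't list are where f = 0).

on [0, 1/2): 5*t**(3/2)
on [1/2, 1): t**(7/2)
on [1, 5/2): 5*t**3/2

slice at 1/2, 1, transform all 3 pieces, and sum them
on [0, 1/2) integrate f = 5*t**(3/2) against the kernel
on [1/2, 1): add ∫ t**(7/2)·t^(s-1) dt
the [1, 5/2) slice contributes ∫ 5*t**3/2·t^(s-1) dt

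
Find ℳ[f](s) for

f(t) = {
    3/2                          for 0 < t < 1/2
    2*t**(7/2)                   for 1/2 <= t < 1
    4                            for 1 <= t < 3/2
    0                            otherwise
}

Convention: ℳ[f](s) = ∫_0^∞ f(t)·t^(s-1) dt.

summing 3 kernel integrals split by 1/2, 1 yields ℳ[f](s)
for t in [0, 1/2): the term is ∫ 3/2·t^(s-1)
∫ 2*t**(7/2)·t^(s-1) over [1/2, 1)
∫ 4·t^(s-1) over [1, 3/2)

(-16*2**s*s - 112*2**s + 32*3**s*s + 112*3**s - sqrt(2)*s + 12*s + 42)/(4*2**s*s*(2*s + 7))
  Re(s) > 0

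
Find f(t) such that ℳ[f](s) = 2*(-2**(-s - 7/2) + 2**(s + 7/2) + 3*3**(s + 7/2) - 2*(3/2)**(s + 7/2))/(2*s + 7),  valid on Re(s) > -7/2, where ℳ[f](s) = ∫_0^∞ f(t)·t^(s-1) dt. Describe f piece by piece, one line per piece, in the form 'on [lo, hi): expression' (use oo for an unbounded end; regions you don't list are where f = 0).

the 4 pieces separated at 1/2, 3/2, 2 each add one integral
on [0, 1/2): add ∫ t**(7/2)·t^(s-1) dt
on [1/2, 3/2): add ∫ 2*t**(7/2)·t^(s-1) dt
segment [3/2, 2) carries 4*t**(7/2); integrate it
on [2, 3) integrate f = 3*t**(7/2) against the kernel

on [0, 1/2): t**(7/2)
on [1/2, 3/2): 2*t**(7/2)
on [3/2, 2): 4*t**(7/2)
on [2, 3): 3*t**(7/2)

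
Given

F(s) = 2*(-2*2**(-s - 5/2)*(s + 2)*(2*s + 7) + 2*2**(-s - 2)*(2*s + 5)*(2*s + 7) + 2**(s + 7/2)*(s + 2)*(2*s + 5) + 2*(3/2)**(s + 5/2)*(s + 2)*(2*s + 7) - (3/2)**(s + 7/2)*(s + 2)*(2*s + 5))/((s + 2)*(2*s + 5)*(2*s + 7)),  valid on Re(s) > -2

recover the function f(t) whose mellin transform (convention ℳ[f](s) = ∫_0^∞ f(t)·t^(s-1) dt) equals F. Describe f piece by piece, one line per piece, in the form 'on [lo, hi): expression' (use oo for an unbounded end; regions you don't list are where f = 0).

on [0, 1/2): 4*t**2
on [1/2, 3/2): 2*t**(5/2)
on [3/2, 2): t**(7/2)

summing 3 kernel integrals split by 1/2, 3/2 yields ℳ[f](s)
segment 0 to 1/2 holds 4*t**2; add its integral
over [1/2, 3/2), the kernel integral of 2*t**(5/2) enters the sum
on [3/2, 2) integrate f = t**(7/2) against the kernel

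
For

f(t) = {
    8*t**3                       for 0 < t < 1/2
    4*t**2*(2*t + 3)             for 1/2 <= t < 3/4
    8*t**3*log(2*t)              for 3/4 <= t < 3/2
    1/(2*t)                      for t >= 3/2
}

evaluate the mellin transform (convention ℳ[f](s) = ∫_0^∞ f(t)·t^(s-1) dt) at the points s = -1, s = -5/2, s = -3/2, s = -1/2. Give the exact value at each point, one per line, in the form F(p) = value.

F(-1) = 9*log(2)/4 + 143/72 + 27*log(3)/4
F(-5/2) = -9064*sqrt(6)/567 + 8*sqrt(3) + log(2**(8*sqrt(3))*3**(-8*sqrt(3) + 8*sqrt(6))) + 24*sqrt(2)
F(-3/2) = -12*sqrt(2) - 356*sqrt(6)/135 + log(2**(2*sqrt(3))*3**(-2*sqrt(3) + 4*sqrt(6))) + 46*sqrt(3)/3
F(-1/2) = -922*sqrt(6)/675 - 2*sqrt(2) + 213*sqrt(3)/50 + log(2**(9*sqrt(3)/10)*3**(-9*sqrt(3)/10 + 18*sqrt(6)/5))

undo the common scale on t: t**3 on [0, 1); t**2*(t + 3) on [1, 3/2); t**3*log(t) on [3/2, 3); …
the shared t-power comes off first: t on [0, 1); t + 3 on [1, 3/2); t*log(t) on [3/2, 3); …
f breaks at 1/2, 3/4, 3/2 into 4 integrals to sum
∫ 8*t**3·t^(s-1) over [0, 1/2)
∫ 4*t**2*(2*t + 3)·t^(s-1) over [1/2, 3/4)
piece [3/4, 3/2): integrate 8*t**3*log(2*t) against the kernel
between 3/2 and ∞ the integrand is 1/(2*t)·t^(s-1)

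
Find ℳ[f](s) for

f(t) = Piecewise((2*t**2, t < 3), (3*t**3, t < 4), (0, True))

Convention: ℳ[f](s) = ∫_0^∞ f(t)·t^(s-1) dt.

3*(64*2**(2*s)*(s + 2) - 27*3**s*(s + 2) + 6*3**s*(s + 3))/((s + 2)*(s + 3))
  Re(s) > -2

decompose at 3; ℳ[f](s) sums the 2 pieces' integrals
segment 0 to 3 holds 2*t**2; add its integral
the [3, 4) slice contributes ∫ 3*t**3·t^(s-1) dt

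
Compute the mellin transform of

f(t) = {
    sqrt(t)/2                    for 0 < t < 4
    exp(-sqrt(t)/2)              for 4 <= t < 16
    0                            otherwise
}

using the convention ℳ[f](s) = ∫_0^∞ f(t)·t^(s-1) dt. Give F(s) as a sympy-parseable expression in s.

reversing the power substitution: t/2 on [0, 2); exp(-t/2) on [2, 4)
undo the common scale on t: t on [0, 1); exp(-t) on [1, 2)
treat the 2 regions marked off by 4 separately and sum
for t in [0, 4): the term is ∫ sqrt(t)/2·t^(s-1)
the [4, 16) slice contributes ∫ exp(-sqrt(t)/2)·t^(s-1) dt

2*2**(2*s)*((2*s + 1)*uppergamma(2*s, 1) - (2*s + 1)*uppergamma(2*s, 2) + 1)/(2*s + 1)
  Re(s) > -1/2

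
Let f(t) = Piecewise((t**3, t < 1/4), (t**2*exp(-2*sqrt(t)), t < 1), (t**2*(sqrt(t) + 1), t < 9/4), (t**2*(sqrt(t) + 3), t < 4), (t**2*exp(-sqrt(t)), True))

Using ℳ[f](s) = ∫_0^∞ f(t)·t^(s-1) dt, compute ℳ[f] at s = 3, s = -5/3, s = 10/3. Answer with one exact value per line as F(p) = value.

reversing the shared t-power: t on [0, 1/4); exp(-2*sqrt(t)) on [1/4, 1); sqrt(t) + 1 on [1, 9/4); …
back out the power substitution: t**2 on [0, 1/2); exp(-2*t) on [1/2, 1); t + 1 on [1, 3/2); …
f breaks at 1/4, 1, 9/4, 4 into 5 integrals to sum
the [0, 1/4) slice contributes ∫ t**3·t^(s-1) dt
the [1/4, 1) slice contributes ∫ t**2*exp(-2*sqrt(t))·t^(s-1) dt
segment [1, 9/4) carries t**2*(sqrt(t) + 1); integrate it
over [9/4, 4), the kernel integral of t**2*(sqrt(t) + 3) enters the sum
on [4, ∞): add ∫ t**2*exp(-sqrt(t))·t^(s-1) dt

F(3) = (2604122400*E + 1302094759*exp(2) + 7241213675520)*exp(-2)/1351680
F(-5/3) = 2**(1/3)*(-3*3**(2/3) - 21*2**(2/3)/10 - uppergamma(2/3, 2) + 3/32 + 2**(2/3)*uppergamma(2/3, 2) + uppergamma(2/3, 1) + 57*2**(1/3)/5)
F(10/3) = 2**(1/3)*(-10640*uppergamma(32/3, 2) - 117802755*3**(2/3) - 1955328*2**(2/3) + 210 + 10100932608*2**(1/3) + 10640*uppergamma(32/3, 1) + 10895360*2**(2/3)*uppergamma(32/3, 2))/10895360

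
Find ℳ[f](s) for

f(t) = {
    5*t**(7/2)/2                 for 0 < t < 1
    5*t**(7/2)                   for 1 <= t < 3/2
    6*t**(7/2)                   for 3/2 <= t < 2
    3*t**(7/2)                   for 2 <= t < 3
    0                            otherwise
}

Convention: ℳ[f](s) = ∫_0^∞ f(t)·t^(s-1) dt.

(6*2**(s + 7/2) + 6*3**(s + 7/2) - 2*(3/2)**(s + 7/2) - 5)/(2*s + 7)
  Re(s) > -7/2

summing 4 kernel integrals split by 1, 3/2, 2 yields ℳ[f](s)
the [0, 1) slice contributes ∫ 5*t**(7/2)/2·t^(s-1) dt
the [1, 3/2) slice contributes ∫ 5*t**(7/2)·t^(s-1) dt
on [3/2, 2): add ∫ 6*t**(7/2)·t^(s-1) dt
[2, 3) adds the kernel integral of 3*t**(7/2)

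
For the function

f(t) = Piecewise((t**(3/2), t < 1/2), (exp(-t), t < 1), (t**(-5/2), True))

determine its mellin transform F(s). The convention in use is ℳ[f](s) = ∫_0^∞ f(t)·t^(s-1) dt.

(2*2**s*(2*s - 5)*(2*s + 3)*uppergamma(s, 1/2) - 2*2**s*(2*s - 5)*(2*s + 3)*uppergamma(s, 1) - 4*2**s*(2*s + 3) + sqrt(2)*(2*s - 5))/(2*2**s*(2*s - 5)*(2*s + 3))
  -3/2 < Re(s) < 5/2

summing 3 kernel integrals split by 1/2, 1 yields ℳ[f](s)
[0, 1/2) adds the kernel integral of t**(3/2)
between 1/2 and 1 the integrand is exp(-t)·t^(s-1)
on [1, ∞) integrate f = t**(-5/2) against the kernel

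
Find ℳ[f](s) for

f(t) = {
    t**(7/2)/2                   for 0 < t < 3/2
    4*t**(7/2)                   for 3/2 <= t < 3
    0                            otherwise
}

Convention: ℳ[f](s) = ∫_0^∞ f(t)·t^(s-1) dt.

cuts at 3/2: linearity sums the 2 kernel integrals
[0, 3/2) adds the kernel integral of t**(7/2)/2
∫ over [3/2, 3) of 4*t**(7/2)·t^(s-1) joins the sum

(8*3**(s + 7/2) - 7*(3/2)**(s + 7/2))/(2*s + 7)
  Re(s) > -7/2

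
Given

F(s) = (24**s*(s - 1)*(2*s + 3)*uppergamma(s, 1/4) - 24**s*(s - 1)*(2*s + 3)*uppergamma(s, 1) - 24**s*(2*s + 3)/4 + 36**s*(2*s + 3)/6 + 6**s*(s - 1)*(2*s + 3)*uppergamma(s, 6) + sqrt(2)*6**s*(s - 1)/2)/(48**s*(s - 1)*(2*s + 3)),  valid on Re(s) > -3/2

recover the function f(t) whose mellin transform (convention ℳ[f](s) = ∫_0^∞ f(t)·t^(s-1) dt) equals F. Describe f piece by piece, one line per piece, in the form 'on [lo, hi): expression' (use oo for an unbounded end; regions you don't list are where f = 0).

on [0, 1/8): 8*t**(3/2)
on [1/8, 1/2): exp(-2*t)
on [1/2, 3/4): 1/(8*t)
on [3/4, oo): exp(-8*t)

reversing the common scale on t: 2*sqrt(2)*t**(3/2) on [0, 1/4); exp(-t) on [1/4, 1); 1/(4*t) on [1, 3/2); …
back out the common scale on t: t**(3/2) on [0, 1/2); exp(-t/2) on [1/2, 2); 1/(2*t) on [2, 3); …
along the cuts 1/8, 1/2, 3/4, ℳ[f](s) splits into 4 integrals
segment [0, 1/8) carries 8*t**(3/2); integrate it
[1/8, 1/2) adds the kernel integral of exp(-2*t)
segment [1/2, 3/4) carries 1/(8*t); integrate it
∫ exp(-8*t)·t^(s-1) over [3/4, ∞)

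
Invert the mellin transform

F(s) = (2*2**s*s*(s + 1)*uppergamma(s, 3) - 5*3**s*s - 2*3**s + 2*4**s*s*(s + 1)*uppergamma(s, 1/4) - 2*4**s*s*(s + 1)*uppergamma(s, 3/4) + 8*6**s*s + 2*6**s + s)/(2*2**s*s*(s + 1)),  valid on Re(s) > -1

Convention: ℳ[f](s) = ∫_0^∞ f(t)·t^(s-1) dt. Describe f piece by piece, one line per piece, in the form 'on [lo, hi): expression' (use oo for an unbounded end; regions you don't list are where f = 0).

summing 4 kernel integrals split by 1/2, 3/2, 3 yields ℳ[f](s)
piece [0, 1/2): integrate t against the kernel
∫ over [1/2, 3/2) of exp(-t/2)·t^(s-1) joins the sum
on [3/2, 3): add ∫ (t + 1)·t^(s-1) dt
segment 3 to ∞ holds exp(-t); add its integral

on [0, 1/2): t
on [1/2, 3/2): exp(-t/2)
on [3/2, 3): t + 1
on [3, oo): exp(-t)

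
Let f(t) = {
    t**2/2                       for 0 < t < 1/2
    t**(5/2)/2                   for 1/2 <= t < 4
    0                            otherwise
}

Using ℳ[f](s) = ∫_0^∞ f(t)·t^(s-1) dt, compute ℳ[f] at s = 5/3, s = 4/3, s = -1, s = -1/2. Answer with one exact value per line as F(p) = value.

slice at 1/2, transform all 2 pieces, and sum them
piece [0, 1/2): integrate t**2/2 against the kernel
for t in [1/2, 4): the term is ∫ t**(5/2)/2·t^(s-1)

F(5/3) = -3*2**(5/6)/800 + 270411*2**(1/3)/8800
F(4/3) = -3*2**(1/6)/368 + 122949*2**(2/3)/7360
F(-1) = 35/12 - sqrt(2)/12
F(-1/2) = sqrt(2)/12 + 63/16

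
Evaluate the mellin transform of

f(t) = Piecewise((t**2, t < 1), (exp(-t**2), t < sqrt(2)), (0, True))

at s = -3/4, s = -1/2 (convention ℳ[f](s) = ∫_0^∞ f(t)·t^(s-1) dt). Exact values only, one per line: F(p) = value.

the power substitution comes off first: t on [0, 1); exp(-t) on [1, 2)
slice at 1, transform all 2 pieces, and sum them
segment [0, 1) carries t**2; integrate it
over [1, sqrt(2)), the kernel integral of exp(-t**2) enters the sum

F(-3/4) = -uppergamma(-3/8, 2)/2 + uppergamma(-3/8, 1)/2 + 4/5
F(-1/2) = -uppergamma(-1/4, 2)/2 + uppergamma(-1/4, 1)/2 + 2/3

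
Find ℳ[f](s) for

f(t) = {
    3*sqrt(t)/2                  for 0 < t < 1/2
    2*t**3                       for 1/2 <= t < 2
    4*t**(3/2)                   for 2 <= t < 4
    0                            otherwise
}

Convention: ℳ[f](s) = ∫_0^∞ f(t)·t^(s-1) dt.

linearity at 1/2, 2 turns ℳ[f](s) into 3 summed integrals
∫ 3*sqrt(t)/2·t^(s-1) over [0, 1/2)
on [1/2, 2) integrate f = 2*t**3 against the kernel
[2, 4) adds the kernel integral of 4*t**(3/2)

(3*2**(3/2 - s)*(s + 3)*(2*s + 3) + 2**(s + 6)*(2*s + 1)*(2*s + 3) - 2**(s + 13/2)*(s + 3)*(2*s + 1) + 2**(2*s + 8)*(s + 3)*(2*s + 1) - (2*s + 1)*(2*s + 3)/2**s)/(4*(s + 3)*(2*s + 1)*(2*s + 3))
  Re(s) > -1/2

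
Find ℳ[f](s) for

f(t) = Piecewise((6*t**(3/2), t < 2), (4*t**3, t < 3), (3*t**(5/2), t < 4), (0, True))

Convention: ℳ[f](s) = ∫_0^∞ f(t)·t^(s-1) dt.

2*(96*2**(2*s)*(s + 3)*(2*s + 3) - 16*2**s*(2*s + 3)*(2*s + 5) + 12*2**(s + 1/2)*(s + 3)*(2*s + 5) + 54*3**s*(2*s + 3)*(2*s + 5) - 27*3**(s + 1/2)*(s + 3)*(2*s + 3))/((s + 3)*(2*s + 3)*(2*s + 5))
  Re(s) > -3/2

the 3 pieces separated at 2, 3 each add one integral
for t in [0, 2): the term is ∫ 6*t**(3/2)·t^(s-1)
on [2, 3) integrate f = 4*t**3 against the kernel
∫ over [3, 4) of 3*t**(5/2)·t^(s-1) joins the sum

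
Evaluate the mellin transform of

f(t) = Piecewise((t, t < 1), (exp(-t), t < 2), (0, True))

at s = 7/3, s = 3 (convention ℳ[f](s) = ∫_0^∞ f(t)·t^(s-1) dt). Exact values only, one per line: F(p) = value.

F(7/3) = -uppergamma(7/3, 2) + 3/10 + uppergamma(7/3, 1)
F(3) = -10*exp(-2) + 1/4 + 5*exp(-1)

slice at 1, transform all 2 pieces, and sum them
the [0, 1) slice contributes ∫ t·t^(s-1) dt
on [1, 2): add ∫ exp(-t)·t^(s-1) dt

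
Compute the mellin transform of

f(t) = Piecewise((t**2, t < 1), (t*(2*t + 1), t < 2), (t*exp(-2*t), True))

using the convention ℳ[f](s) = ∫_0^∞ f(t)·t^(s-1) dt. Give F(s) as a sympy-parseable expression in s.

the shared t-power comes off first: t on [0, 1); 2*t + 1 on [1, 2); exp(-2*t) on [2, ∞)
along the cuts 1, 2, ℳ[f](s) splits into 3 integrals
over [0, 1), the kernel integral of t**2 enters the sum
between 1 and 2 the integrand is t*(2*t + 1)·t^(s-1)
over [2, ∞), the kernel integral of t*exp(-2*t) enters the sum

(20*2**(2*s)*(s + 1) + 4*2**(2*s) - 4*2**s*(s + 1) - 2*2**s + (s + 1)*(s + 2)*uppergamma(s + 1, 4))/(2*2**s*(s + 1)*(s + 2))
  Re(s) > -2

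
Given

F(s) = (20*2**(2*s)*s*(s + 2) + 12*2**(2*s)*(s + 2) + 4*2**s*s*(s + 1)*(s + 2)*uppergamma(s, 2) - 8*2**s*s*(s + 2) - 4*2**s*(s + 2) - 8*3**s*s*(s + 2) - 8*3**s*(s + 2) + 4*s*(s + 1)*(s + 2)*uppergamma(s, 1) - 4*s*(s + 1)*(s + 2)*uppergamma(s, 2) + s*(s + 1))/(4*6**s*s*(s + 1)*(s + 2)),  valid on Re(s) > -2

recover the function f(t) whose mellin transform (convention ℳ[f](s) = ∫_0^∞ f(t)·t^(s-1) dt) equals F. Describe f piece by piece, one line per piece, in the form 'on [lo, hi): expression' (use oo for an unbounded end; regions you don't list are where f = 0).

the common scale on t comes off first: t**2 on [0, 1/2); exp(-2*t) on [1/2, 1); t + 1 on [1, 3/2); …
along the cuts 1/6, 1/3, 1/2, 2/3, ℳ[f](s) splits into 5 integrals
[0, 1/6) adds the kernel integral of 9*t**2
on [1/6, 1/3) integrate f = exp(-6*t) against the kernel
on [1/3, 1/2): add ∫ (3*t + 1)·t^(s-1) dt
over [1/2, 2/3), the kernel integral of (3*t + 3) enters the sum
on [2/3, ∞) integrate f = exp(-3*t) against the kernel

on [0, 1/6): 9*t**2
on [1/6, 1/3): exp(-6*t)
on [1/3, 1/2): 3*t + 1
on [1/2, 2/3): 3*t + 3
on [2/3, oo): exp(-3*t)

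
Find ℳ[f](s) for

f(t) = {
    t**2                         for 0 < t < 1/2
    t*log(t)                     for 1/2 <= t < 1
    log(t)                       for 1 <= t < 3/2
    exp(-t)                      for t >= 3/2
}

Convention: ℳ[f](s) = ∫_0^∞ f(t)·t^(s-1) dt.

(4*2**s*s**2*(s + 2)*(s**2 + 2*s + 1)*uppergamma(s, 3/2) - 4*2**s*s**2*(s + 2) + 4*2**s*(s + 2)*(s**2 + 2*s + 1) + 3**s*s*(s + 2)*(-4*log(2) + 4*log(3))*(s**2 + 2*s + 1) - 4*3**s*(s + 2)*(s**2 + 2*s + 1) + s**3*(s + 2)*log(4) + s**2*(s + 2)*log(4) + 2*s**2*(s + 2) + s**2*(s**2 + 2*s + 1))/(4*2**s*s**2*(s + 2)*(s**2 + 2*s + 1))
  Re(s) > -2

along the cuts 1/2, 1, 3/2, ℳ[f](s) splits into 4 integrals
between 0 and 1/2 the integrand is t**2·t^(s-1)
on [1/2, 1): add ∫ t*log(t)·t^(s-1) dt
∫ log(t)·t^(s-1) over [1, 3/2)
on [3/2, ∞): add ∫ exp(-t)·t^(s-1) dt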